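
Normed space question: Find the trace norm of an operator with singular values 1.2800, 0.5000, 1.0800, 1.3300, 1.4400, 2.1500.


The nuclear norm is the sum of all singular values.
||T||_1 = 1.2800 + 0.5000 + 1.0800 + 1.3300 + 1.4400 + 2.1500
= 7.7800

7.7800


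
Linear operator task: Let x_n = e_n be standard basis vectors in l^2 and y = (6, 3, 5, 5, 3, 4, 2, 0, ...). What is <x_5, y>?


x_5 = e_5 is the standard basis vector with 1 in position 5.
<x_5, y> = y_5 = 3
As n -> infinity, <x_n, y> -> 0, confirming weak convergence of (x_n) to 0.

3


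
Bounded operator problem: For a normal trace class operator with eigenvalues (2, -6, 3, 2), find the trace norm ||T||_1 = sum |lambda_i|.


For a normal operator, singular values equal |eigenvalues|.
Trace norm = sum |lambda_i| = 2 + 6 + 3 + 2
= 13

13


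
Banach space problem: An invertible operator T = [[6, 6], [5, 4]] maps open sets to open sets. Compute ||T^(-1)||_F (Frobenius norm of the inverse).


det(T) = 6*4 - 6*5 = -6
T^(-1) = (1/-6) * [[4, -6], [-5, 6]] = [[-0.6667, 1.0000], [0.8333, -1.0000]]
||T^(-1)||_F^2 = (-0.6667)^2 + 1.0000^2 + 0.8333^2 + (-1.0000)^2 = 3.1389
||T^(-1)||_F = sqrt(3.1389) = 1.7717

1.7717


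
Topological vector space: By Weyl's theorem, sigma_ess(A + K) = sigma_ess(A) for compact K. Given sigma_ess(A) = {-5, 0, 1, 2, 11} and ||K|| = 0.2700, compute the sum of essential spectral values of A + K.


By Weyl's theorem, the essential spectrum is invariant under compact perturbations.
sigma_ess(A + K) = sigma_ess(A) = {-5, 0, 1, 2, 11}
Sum = -5 + 0 + 1 + 2 + 11 = 9

9


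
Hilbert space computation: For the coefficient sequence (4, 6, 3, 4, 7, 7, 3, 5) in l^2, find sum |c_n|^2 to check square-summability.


sum |c_n|^2 = 4^2 + 6^2 + 3^2 + 4^2 + 7^2 + 7^2 + 3^2 + 5^2
= 16 + 36 + 9 + 16 + 49 + 49 + 9 + 25
= 209

209


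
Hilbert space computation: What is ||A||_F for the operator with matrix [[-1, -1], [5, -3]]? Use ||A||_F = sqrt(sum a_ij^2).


||A||_F^2 = sum a_ij^2
= (-1)^2 + (-1)^2 + 5^2 + (-3)^2
= 1 + 1 + 25 + 9 = 36
||A||_F = sqrt(36) = 6.0000

6.0000


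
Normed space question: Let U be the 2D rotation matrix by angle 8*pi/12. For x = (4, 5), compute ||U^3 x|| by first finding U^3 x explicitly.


U is a rotation by theta = 8*pi/12
U^3 = rotation by 3*theta = 24*pi/12 = 0*pi/12 (mod 2*pi)
cos(0*pi/12) = 1.0000, sin(0*pi/12) = 0.0000
U^3 x = (1.0000 * 4 - 0.0000 * 5, 0.0000 * 4 + 1.0000 * 5)
= (4.0000, 5.0000)
||U^3 x|| = sqrt(4.0000^2 + 5.0000^2) = sqrt(41.0000) = 6.4031

6.4031


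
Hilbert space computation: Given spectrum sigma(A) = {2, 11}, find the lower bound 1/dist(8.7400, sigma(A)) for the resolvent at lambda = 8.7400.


dist(8.7400, {2, 11}) = min(|8.7400 - 2|, |8.7400 - 11|)
= min(6.7400, 2.2600) = 2.2600
Resolvent bound = 1/2.2600 = 0.4425

0.4425


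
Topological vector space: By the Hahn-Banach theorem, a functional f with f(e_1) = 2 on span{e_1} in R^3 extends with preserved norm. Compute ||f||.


The norm of f is given by ||f|| = sup_{||x||=1} |f(x)|.
On span{e_1}, ||e_1|| = 1, so ||f|| = |f(e_1)| / ||e_1||
= |2| / 1 = 2.0000

2.0000


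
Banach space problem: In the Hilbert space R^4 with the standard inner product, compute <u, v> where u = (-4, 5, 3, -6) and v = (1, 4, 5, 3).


Computing the standard inner product <u, v> = sum u_i * v_i
= -4*1 + 5*4 + 3*5 + -6*3
= -4 + 20 + 15 + -18
= 13

13


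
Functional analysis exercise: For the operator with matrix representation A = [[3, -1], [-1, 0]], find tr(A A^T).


trace(A * A^T) = sum of squares of all entries
= 3^2 + (-1)^2 + (-1)^2 + 0^2
= 9 + 1 + 1 + 0
= 11

11


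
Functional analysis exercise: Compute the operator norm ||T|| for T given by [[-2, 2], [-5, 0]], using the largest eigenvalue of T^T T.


A^T A = [[29, -4], [-4, 4]]
trace(A^T A) = 33, det(A^T A) = 100
discriminant = 33^2 - 4*100 = 689
Largest eigenvalue of A^T A = (trace + sqrt(disc))/2 = 29.6244
||T|| = sqrt(29.6244) = 5.4428

5.4428


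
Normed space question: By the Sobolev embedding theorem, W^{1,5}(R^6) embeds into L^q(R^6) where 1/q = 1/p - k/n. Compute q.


Using the Sobolev embedding formula: 1/q = 1/p - k/n
1/q = 1/5 - 1/6 = 1/30
q = 1/(1/30) = 30

30.0000


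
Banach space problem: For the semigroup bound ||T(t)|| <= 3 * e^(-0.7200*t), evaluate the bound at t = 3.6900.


||T(3.6900)|| <= 3 * exp(-0.7200 * 3.6900)
= 3 * exp(-2.6568)
= 3 * 0.0702
= 0.2105

0.2105


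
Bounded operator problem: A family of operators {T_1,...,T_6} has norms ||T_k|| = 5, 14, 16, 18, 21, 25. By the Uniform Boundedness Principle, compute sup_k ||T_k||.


By the Uniform Boundedness Principle, the supremum of norms is finite.
sup_k ||T_k|| = max(5, 14, 16, 18, 21, 25) = 25

25


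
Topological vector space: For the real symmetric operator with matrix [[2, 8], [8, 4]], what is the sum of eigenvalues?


For a self-adjoint (symmetric) matrix, the eigenvalues are real.
The sum of eigenvalues equals the trace of the matrix.
trace = 2 + 4 = 6

6


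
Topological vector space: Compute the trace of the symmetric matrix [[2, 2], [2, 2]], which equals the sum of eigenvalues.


For a self-adjoint (symmetric) matrix, the eigenvalues are real.
The sum of eigenvalues equals the trace of the matrix.
trace = 2 + 2 = 4

4


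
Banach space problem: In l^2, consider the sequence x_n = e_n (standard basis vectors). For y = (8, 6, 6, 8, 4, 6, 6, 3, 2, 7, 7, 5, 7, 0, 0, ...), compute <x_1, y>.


x_1 = e_1 is the standard basis vector with 1 in position 1.
<x_1, y> = y_1 = 8
As n -> infinity, <x_n, y> -> 0, confirming weak convergence of (x_n) to 0.

8


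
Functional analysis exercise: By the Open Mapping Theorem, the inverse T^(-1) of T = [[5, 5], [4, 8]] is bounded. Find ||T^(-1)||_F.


det(T) = 5*8 - 5*4 = 20
T^(-1) = (1/20) * [[8, -5], [-4, 5]] = [[0.4000, -0.2500], [-0.2000, 0.2500]]
||T^(-1)||_F^2 = 0.4000^2 + (-0.2500)^2 + (-0.2000)^2 + 0.2500^2 = 0.3250
||T^(-1)||_F = sqrt(0.3250) = 0.5701

0.5701


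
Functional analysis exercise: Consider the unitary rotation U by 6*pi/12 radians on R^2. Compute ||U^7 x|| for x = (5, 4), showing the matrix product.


U is a rotation by theta = 6*pi/12
U^7 = rotation by 7*theta = 42*pi/12 = 18*pi/12 (mod 2*pi)
cos(18*pi/12) = 0.0000, sin(18*pi/12) = -1.0000
U^7 x = (0.0000 * 5 - -1.0000 * 4, -1.0000 * 5 + 0.0000 * 4)
= (4.0000, -5.0000)
||U^7 x|| = sqrt(4.0000^2 + (-5.0000)^2) = sqrt(41.0000) = 6.4031

6.4031


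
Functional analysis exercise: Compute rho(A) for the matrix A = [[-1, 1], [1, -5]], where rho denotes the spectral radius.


For a 2x2 matrix, eigenvalues satisfy lambda^2 - (trace)*lambda + det = 0
trace = -1 + -5 = -6
det = -1*-5 - 1*1 = 4
discriminant = (-6)^2 - 4*(4) = 20
spectral radius = max |eigenvalue| = 5.2361

5.2361


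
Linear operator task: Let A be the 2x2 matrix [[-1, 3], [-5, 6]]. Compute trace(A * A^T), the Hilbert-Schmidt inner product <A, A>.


trace(A * A^T) = sum of squares of all entries
= (-1)^2 + 3^2 + (-5)^2 + 6^2
= 1 + 9 + 25 + 36
= 71

71


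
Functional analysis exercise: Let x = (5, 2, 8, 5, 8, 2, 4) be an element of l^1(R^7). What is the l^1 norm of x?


The l^1 norm equals the sum of absolute values of all components.
||x||_1 = 5 + 2 + 8 + 5 + 8 + 2 + 4
= 34

34.0000


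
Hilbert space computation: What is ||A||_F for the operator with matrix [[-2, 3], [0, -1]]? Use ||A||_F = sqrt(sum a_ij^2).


||A||_F^2 = sum a_ij^2
= (-2)^2 + 3^2 + 0^2 + (-1)^2
= 4 + 9 + 0 + 1 = 14
||A||_F = sqrt(14) = 3.7417

3.7417


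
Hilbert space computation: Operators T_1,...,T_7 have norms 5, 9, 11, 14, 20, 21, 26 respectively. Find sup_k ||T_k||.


By the Uniform Boundedness Principle, the supremum of norms is finite.
sup_k ||T_k|| = max(5, 9, 11, 14, 20, 21, 26) = 26

26


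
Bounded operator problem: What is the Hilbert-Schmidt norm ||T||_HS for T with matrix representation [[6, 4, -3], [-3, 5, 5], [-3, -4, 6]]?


The Hilbert-Schmidt norm is sqrt(sum of squares of all entries).
Sum of squares = 6^2 + 4^2 + (-3)^2 + (-3)^2 + 5^2 + 5^2 + (-3)^2 + (-4)^2 + 6^2
= 36 + 16 + 9 + 9 + 25 + 25 + 9 + 16 + 36 = 181
||T||_HS = sqrt(181) = 13.4536

13.4536


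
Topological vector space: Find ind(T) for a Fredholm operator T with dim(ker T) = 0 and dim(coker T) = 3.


The Fredholm index is defined as ind(T) = dim(ker T) - dim(coker T)
= 0 - 3
= -3

-3


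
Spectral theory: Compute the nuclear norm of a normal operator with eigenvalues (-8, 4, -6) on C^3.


For a normal operator, singular values equal |eigenvalues|.
Trace norm = sum |lambda_i| = 8 + 4 + 6
= 18

18


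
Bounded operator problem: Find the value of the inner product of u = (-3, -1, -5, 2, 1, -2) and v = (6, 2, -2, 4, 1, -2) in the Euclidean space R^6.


Computing the standard inner product <u, v> = sum u_i * v_i
= -3*6 + -1*2 + -5*-2 + 2*4 + 1*1 + -2*-2
= -18 + -2 + 10 + 8 + 1 + 4
= 3

3


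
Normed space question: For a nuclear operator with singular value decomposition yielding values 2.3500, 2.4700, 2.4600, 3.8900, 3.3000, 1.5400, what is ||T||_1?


The nuclear norm is the sum of all singular values.
||T||_1 = 2.3500 + 2.4700 + 2.4600 + 3.8900 + 3.3000 + 1.5400
= 16.0100

16.0100


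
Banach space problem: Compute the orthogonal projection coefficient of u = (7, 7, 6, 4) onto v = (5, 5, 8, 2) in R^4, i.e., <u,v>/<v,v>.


Computing <u,v> = 7*5 + 7*5 + 6*8 + 4*2 = 126
Computing <v,v> = 5^2 + 5^2 + 8^2 + 2^2 = 118
Projection coefficient = 126/118 = 1.0678

1.0678


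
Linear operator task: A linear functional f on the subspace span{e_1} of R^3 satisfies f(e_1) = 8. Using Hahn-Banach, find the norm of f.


The norm of f is given by ||f|| = sup_{||x||=1} |f(x)|.
On span{e_1}, ||e_1|| = 1, so ||f|| = |f(e_1)| / ||e_1||
= |8| / 1 = 8.0000

8.0000


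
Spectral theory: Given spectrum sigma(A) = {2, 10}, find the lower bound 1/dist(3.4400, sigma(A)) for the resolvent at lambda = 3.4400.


dist(3.4400, {2, 10}) = min(|3.4400 - 2|, |3.4400 - 10|)
= min(1.4400, 6.5600) = 1.4400
Resolvent bound = 1/1.4400 = 0.6944

0.6944


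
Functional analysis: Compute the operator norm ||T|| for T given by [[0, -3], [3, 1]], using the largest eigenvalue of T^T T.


A^T A = [[9, 3], [3, 10]]
trace(A^T A) = 19, det(A^T A) = 81
discriminant = 19^2 - 4*81 = 37
Largest eigenvalue of A^T A = (trace + sqrt(disc))/2 = 12.5414
||T|| = sqrt(12.5414) = 3.5414

3.5414


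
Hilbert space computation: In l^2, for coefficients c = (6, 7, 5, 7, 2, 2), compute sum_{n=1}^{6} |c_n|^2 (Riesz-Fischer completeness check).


sum |c_n|^2 = 6^2 + 7^2 + 5^2 + 7^2 + 2^2 + 2^2
= 36 + 49 + 25 + 49 + 4 + 4
= 167

167


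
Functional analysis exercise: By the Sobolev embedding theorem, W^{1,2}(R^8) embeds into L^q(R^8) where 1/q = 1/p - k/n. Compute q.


Using the Sobolev embedding formula: 1/q = 1/p - k/n
1/q = 1/2 - 1/8 = 3/8
q = 1/(3/8) = 8/3 = 2.6667

2.6667


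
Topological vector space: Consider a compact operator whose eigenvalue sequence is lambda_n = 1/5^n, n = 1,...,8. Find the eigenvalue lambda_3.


The eigenvalue formula gives lambda_3 = 1/5^3
= 1/125
= 0.0080

0.0080


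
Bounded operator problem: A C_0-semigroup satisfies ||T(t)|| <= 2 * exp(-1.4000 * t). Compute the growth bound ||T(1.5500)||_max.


||T(1.5500)|| <= 2 * exp(-1.4000 * 1.5500)
= 2 * exp(-2.1700)
= 2 * 0.1142
= 0.2284

0.2284


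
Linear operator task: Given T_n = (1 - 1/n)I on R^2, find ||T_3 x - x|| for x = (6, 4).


T_3 x - x = (1 - 1/3)x - x = -x/3
||x|| = sqrt(52) = 7.2111
||T_3 x - x|| = ||x||/3 = 7.2111/3 = 2.4037

2.4037


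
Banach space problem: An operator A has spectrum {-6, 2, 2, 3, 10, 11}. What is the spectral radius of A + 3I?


Spectrum of A + 3I = {-3, 5, 5, 6, 13, 14}
Spectral radius = max |lambda| over the shifted spectrum
= max(3, 5, 5, 6, 13, 14) = 14

14


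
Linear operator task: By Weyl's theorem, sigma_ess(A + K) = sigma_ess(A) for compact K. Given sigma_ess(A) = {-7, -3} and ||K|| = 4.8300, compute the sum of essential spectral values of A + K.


By Weyl's theorem, the essential spectrum is invariant under compact perturbations.
sigma_ess(A + K) = sigma_ess(A) = {-7, -3}
Sum = -7 + -3 = -10

-10


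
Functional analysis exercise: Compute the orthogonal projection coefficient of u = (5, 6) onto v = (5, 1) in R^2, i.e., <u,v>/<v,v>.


Computing <u,v> = 5*5 + 6*1 = 31
Computing <v,v> = 5^2 + 1^2 = 26
Projection coefficient = 31/26 = 1.1923

1.1923


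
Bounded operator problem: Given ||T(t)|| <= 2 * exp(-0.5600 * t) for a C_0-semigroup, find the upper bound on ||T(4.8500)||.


||T(4.8500)|| <= 2 * exp(-0.5600 * 4.8500)
= 2 * exp(-2.7160)
= 2 * 0.0661
= 0.1323

0.1323


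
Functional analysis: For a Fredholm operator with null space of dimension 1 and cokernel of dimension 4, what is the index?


The Fredholm index is defined as ind(T) = dim(ker T) - dim(coker T)
= 1 - 4
= -3

-3


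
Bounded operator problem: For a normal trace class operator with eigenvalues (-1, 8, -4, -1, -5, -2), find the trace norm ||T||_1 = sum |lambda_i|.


For a normal operator, singular values equal |eigenvalues|.
Trace norm = sum |lambda_i| = 1 + 8 + 4 + 1 + 5 + 2
= 21

21


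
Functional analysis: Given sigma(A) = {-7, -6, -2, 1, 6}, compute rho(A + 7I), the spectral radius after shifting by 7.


Spectrum of A + 7I = {0, 1, 5, 8, 13}
Spectral radius = max |lambda| over the shifted spectrum
= max(0, 1, 5, 8, 13) = 13

13


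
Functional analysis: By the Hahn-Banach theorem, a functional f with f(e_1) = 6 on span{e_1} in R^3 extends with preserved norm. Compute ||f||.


The norm of f is given by ||f|| = sup_{||x||=1} |f(x)|.
On span{e_1}, ||e_1|| = 1, so ||f|| = |f(e_1)| / ||e_1||
= |6| / 1 = 6.0000

6.0000


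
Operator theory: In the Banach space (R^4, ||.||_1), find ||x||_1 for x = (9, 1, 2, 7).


The l^1 norm equals the sum of absolute values of all components.
||x||_1 = 9 + 1 + 2 + 7
= 19

19.0000


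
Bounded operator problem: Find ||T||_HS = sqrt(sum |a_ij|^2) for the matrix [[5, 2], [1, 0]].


The Hilbert-Schmidt norm is sqrt(sum of squares of all entries).
Sum of squares = 5^2 + 2^2 + 1^2 + 0^2
= 25 + 4 + 1 + 0 = 30
||T||_HS = sqrt(30) = 5.4772

5.4772


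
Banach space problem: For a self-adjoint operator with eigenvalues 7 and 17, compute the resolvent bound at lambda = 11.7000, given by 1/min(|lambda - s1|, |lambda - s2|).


dist(11.7000, {7, 17}) = min(|11.7000 - 7|, |11.7000 - 17|)
= min(4.7000, 5.3000) = 4.7000
Resolvent bound = 1/4.7000 = 0.2128

0.2128


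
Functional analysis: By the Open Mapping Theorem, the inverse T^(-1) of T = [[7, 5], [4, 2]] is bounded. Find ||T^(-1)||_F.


det(T) = 7*2 - 5*4 = -6
T^(-1) = (1/-6) * [[2, -5], [-4, 7]] = [[-0.3333, 0.8333], [0.6667, -1.1667]]
||T^(-1)||_F^2 = (-0.3333)^2 + 0.8333^2 + 0.6667^2 + (-1.1667)^2 = 2.6111
||T^(-1)||_F = sqrt(2.6111) = 1.6159

1.6159


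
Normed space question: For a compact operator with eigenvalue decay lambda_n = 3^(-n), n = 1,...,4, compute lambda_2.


The eigenvalue formula gives lambda_2 = 1/3^2
= 1/9
= 0.1111

0.1111


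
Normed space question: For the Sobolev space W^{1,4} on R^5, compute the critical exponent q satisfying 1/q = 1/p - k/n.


Using the Sobolev embedding formula: 1/q = 1/p - k/n
1/q = 1/4 - 1/5 = 1/20
q = 1/(1/20) = 20

20.0000


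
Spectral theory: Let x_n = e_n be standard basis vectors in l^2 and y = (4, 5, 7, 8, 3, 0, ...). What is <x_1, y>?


x_1 = e_1 is the standard basis vector with 1 in position 1.
<x_1, y> = y_1 = 4
As n -> infinity, <x_n, y> -> 0, confirming weak convergence of (x_n) to 0.

4


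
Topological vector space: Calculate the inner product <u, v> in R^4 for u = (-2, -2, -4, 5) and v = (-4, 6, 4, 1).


Computing the standard inner product <u, v> = sum u_i * v_i
= -2*-4 + -2*6 + -4*4 + 5*1
= 8 + -12 + -16 + 5
= -15

-15


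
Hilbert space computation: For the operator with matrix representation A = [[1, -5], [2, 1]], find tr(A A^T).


trace(A * A^T) = sum of squares of all entries
= 1^2 + (-5)^2 + 2^2 + 1^2
= 1 + 25 + 4 + 1
= 31

31


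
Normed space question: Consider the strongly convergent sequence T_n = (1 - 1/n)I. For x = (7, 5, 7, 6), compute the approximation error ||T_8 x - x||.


T_8 x - x = (1 - 1/8)x - x = -x/8
||x|| = sqrt(159) = 12.6095
||T_8 x - x|| = ||x||/8 = 12.6095/8 = 1.5762

1.5762


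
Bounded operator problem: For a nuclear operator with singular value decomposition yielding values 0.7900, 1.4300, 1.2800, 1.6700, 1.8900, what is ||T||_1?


The nuclear norm is the sum of all singular values.
||T||_1 = 0.7900 + 1.4300 + 1.2800 + 1.6700 + 1.8900
= 7.0600

7.0600


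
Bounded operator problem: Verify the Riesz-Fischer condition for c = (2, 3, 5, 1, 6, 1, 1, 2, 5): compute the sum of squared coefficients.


sum |c_n|^2 = 2^2 + 3^2 + 5^2 + 1^2 + 6^2 + 1^2 + 1^2 + 2^2 + 5^2
= 4 + 9 + 25 + 1 + 36 + 1 + 1 + 4 + 25
= 106

106


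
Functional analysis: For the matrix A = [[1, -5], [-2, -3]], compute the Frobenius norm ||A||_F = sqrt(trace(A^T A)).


||A||_F^2 = sum a_ij^2
= 1^2 + (-5)^2 + (-2)^2 + (-3)^2
= 1 + 25 + 4 + 9 = 39
||A||_F = sqrt(39) = 6.2450

6.2450


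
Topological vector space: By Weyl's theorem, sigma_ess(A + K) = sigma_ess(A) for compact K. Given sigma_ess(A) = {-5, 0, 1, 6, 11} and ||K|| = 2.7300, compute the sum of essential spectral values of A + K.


By Weyl's theorem, the essential spectrum is invariant under compact perturbations.
sigma_ess(A + K) = sigma_ess(A) = {-5, 0, 1, 6, 11}
Sum = -5 + 0 + 1 + 6 + 11 = 13

13


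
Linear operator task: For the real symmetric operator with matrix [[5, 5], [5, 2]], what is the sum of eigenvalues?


For a self-adjoint (symmetric) matrix, the eigenvalues are real.
The sum of eigenvalues equals the trace of the matrix.
trace = 5 + 2 = 7

7


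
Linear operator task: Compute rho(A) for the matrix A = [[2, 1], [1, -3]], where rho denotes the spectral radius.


For a 2x2 matrix, eigenvalues satisfy lambda^2 - (trace)*lambda + det = 0
trace = 2 + -3 = -1
det = 2*-3 - 1*1 = -7
discriminant = (-1)^2 - 4*(-7) = 29
spectral radius = max |eigenvalue| = 3.1926

3.1926


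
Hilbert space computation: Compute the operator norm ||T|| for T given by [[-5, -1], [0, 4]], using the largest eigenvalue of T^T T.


A^T A = [[25, 5], [5, 17]]
trace(A^T A) = 42, det(A^T A) = 400
discriminant = 42^2 - 4*400 = 164
Largest eigenvalue of A^T A = (trace + sqrt(disc))/2 = 27.4031
||T|| = sqrt(27.4031) = 5.2348

5.2348


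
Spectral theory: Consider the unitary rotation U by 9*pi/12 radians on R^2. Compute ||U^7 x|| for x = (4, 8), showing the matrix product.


U is a rotation by theta = 9*pi/12
U^7 = rotation by 7*theta = 63*pi/12 = 15*pi/12 (mod 2*pi)
cos(15*pi/12) = -0.7071, sin(15*pi/12) = -0.7071
U^7 x = (-0.7071 * 4 - -0.7071 * 8, -0.7071 * 4 + -0.7071 * 8)
= (2.8284, -8.4853)
||U^7 x|| = sqrt(2.8284^2 + (-8.4853)^2) = sqrt(80.0000) = 8.9443

8.9443


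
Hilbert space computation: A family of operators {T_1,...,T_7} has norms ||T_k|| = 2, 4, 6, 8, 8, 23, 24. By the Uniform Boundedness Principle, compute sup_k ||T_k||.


By the Uniform Boundedness Principle, the supremum of norms is finite.
sup_k ||T_k|| = max(2, 4, 6, 8, 8, 23, 24) = 24

24


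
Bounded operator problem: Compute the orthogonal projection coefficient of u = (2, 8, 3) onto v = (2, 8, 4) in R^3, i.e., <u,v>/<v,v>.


Computing <u,v> = 2*2 + 8*8 + 3*4 = 80
Computing <v,v> = 2^2 + 8^2 + 4^2 = 84
Projection coefficient = 80/84 = 0.9524

0.9524


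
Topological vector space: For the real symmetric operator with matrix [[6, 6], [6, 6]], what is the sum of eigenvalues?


For a self-adjoint (symmetric) matrix, the eigenvalues are real.
The sum of eigenvalues equals the trace of the matrix.
trace = 6 + 6 = 12

12


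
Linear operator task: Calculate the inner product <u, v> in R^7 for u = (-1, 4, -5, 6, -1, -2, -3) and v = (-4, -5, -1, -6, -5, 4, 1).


Computing the standard inner product <u, v> = sum u_i * v_i
= -1*-4 + 4*-5 + -5*-1 + 6*-6 + -1*-5 + -2*4 + -3*1
= 4 + -20 + 5 + -36 + 5 + -8 + -3
= -53

-53


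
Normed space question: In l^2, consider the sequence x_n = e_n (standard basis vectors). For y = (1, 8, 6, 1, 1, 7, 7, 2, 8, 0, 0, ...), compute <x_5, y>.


x_5 = e_5 is the standard basis vector with 1 in position 5.
<x_5, y> = y_5 = 1
As n -> infinity, <x_n, y> -> 0, confirming weak convergence of (x_n) to 0.

1


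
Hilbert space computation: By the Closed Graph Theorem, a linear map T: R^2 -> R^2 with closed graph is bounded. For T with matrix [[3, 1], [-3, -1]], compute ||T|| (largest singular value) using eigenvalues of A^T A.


A^T A = [[18, 6], [6, 2]]
trace(A^T A) = 20, det(A^T A) = 0
discriminant = 20^2 - 4*0 = 400
Largest eigenvalue of A^T A = (trace + sqrt(disc))/2 = 20.0000
||T|| = sqrt(20.0000) = 4.4721

4.4721


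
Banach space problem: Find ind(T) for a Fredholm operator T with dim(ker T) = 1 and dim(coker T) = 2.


The Fredholm index is defined as ind(T) = dim(ker T) - dim(coker T)
= 1 - 2
= -1

-1


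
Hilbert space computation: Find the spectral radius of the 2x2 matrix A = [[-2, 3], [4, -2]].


For a 2x2 matrix, eigenvalues satisfy lambda^2 - (trace)*lambda + det = 0
trace = -2 + -2 = -4
det = -2*-2 - 3*4 = -8
discriminant = (-4)^2 - 4*(-8) = 48
spectral radius = max |eigenvalue| = 5.4641

5.4641


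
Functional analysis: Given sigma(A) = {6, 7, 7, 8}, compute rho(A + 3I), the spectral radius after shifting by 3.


Spectrum of A + 3I = {9, 10, 10, 11}
Spectral radius = max |lambda| over the shifted spectrum
= max(9, 10, 10, 11) = 11

11


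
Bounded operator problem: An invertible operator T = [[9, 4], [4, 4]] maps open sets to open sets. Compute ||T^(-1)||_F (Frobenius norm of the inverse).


det(T) = 9*4 - 4*4 = 20
T^(-1) = (1/20) * [[4, -4], [-4, 9]] = [[0.2000, -0.2000], [-0.2000, 0.4500]]
||T^(-1)||_F^2 = 0.2000^2 + (-0.2000)^2 + (-0.2000)^2 + 0.4500^2 = 0.3225
||T^(-1)||_F = sqrt(0.3225) = 0.5679

0.5679


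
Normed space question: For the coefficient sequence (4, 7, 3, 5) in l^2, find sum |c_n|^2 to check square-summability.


sum |c_n|^2 = 4^2 + 7^2 + 3^2 + 5^2
= 16 + 49 + 9 + 25
= 99

99


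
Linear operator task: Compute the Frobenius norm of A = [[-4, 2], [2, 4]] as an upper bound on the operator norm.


||A||_F^2 = sum a_ij^2
= (-4)^2 + 2^2 + 2^2 + 4^2
= 16 + 4 + 4 + 16 = 40
||A||_F = sqrt(40) = 6.3246

6.3246


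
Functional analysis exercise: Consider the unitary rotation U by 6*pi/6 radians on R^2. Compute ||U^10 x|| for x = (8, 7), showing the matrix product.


U is a rotation by theta = 6*pi/6
U^10 = rotation by 10*theta = 60*pi/6 = 0*pi/6 (mod 2*pi)
cos(0*pi/6) = 1.0000, sin(0*pi/6) = 0.0000
U^10 x = (1.0000 * 8 - 0.0000 * 7, 0.0000 * 8 + 1.0000 * 7)
= (8.0000, 7.0000)
||U^10 x|| = sqrt(8.0000^2 + 7.0000^2) = sqrt(113.0000) = 10.6301

10.6301


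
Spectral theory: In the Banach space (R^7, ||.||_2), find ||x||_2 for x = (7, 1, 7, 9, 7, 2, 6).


The l^2 norm = (sum |x_i|^2)^(1/2)
Sum of 2th powers = 49 + 1 + 49 + 81 + 49 + 4 + 36 = 269
||x||_2 = (269)^(1/2) = 16.4012

16.4012


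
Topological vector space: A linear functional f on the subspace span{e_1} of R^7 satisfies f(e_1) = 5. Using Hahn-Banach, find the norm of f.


The norm of f is given by ||f|| = sup_{||x||=1} |f(x)|.
On span{e_1}, ||e_1|| = 1, so ||f|| = |f(e_1)| / ||e_1||
= |5| / 1 = 5.0000

5.0000


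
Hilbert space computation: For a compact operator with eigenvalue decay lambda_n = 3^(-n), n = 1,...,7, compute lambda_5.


The eigenvalue formula gives lambda_5 = 1/3^5
= 1/243
= 0.0041

0.0041


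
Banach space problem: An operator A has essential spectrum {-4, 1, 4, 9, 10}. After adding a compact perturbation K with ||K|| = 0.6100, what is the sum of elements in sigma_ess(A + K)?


By Weyl's theorem, the essential spectrum is invariant under compact perturbations.
sigma_ess(A + K) = sigma_ess(A) = {-4, 1, 4, 9, 10}
Sum = -4 + 1 + 4 + 9 + 10 = 20

20


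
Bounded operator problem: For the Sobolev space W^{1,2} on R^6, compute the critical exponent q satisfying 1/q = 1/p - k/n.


Using the Sobolev embedding formula: 1/q = 1/p - k/n
1/q = 1/2 - 1/6 = 1/3
q = 1/(1/3) = 3

3.0000


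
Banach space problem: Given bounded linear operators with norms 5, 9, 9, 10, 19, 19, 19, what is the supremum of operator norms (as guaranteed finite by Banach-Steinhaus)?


By the Uniform Boundedness Principle, the supremum of norms is finite.
sup_k ||T_k|| = max(5, 9, 9, 10, 19, 19, 19) = 19

19


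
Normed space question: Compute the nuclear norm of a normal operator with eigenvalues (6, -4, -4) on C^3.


For a normal operator, singular values equal |eigenvalues|.
Trace norm = sum |lambda_i| = 6 + 4 + 4
= 14

14


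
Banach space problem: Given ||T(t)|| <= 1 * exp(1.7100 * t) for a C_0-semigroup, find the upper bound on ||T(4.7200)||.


||T(4.7200)|| <= 1 * exp(1.7100 * 4.7200)
= 1 * exp(8.0712)
= 1 * 3200.9407
= 3200.9407

3200.9407


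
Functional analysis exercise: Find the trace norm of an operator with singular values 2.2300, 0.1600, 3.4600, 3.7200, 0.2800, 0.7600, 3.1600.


The nuclear norm is the sum of all singular values.
||T||_1 = 2.2300 + 0.1600 + 3.4600 + 3.7200 + 0.2800 + 0.7600 + 3.1600
= 13.7700

13.7700


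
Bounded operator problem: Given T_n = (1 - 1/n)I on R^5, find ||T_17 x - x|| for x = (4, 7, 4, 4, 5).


T_17 x - x = (1 - 1/17)x - x = -x/17
||x|| = sqrt(122) = 11.0454
||T_17 x - x|| = ||x||/17 = 11.0454/17 = 0.6497

0.6497


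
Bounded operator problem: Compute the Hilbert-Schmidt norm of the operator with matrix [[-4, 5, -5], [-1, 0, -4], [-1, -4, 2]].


The Hilbert-Schmidt norm is sqrt(sum of squares of all entries).
Sum of squares = (-4)^2 + 5^2 + (-5)^2 + (-1)^2 + 0^2 + (-4)^2 + (-1)^2 + (-4)^2 + 2^2
= 16 + 25 + 25 + 1 + 0 + 16 + 1 + 16 + 4 = 104
||T||_HS = sqrt(104) = 10.1980

10.1980


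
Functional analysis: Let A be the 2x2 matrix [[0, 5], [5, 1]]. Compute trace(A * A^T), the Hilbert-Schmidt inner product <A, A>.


trace(A * A^T) = sum of squares of all entries
= 0^2 + 5^2 + 5^2 + 1^2
= 0 + 25 + 25 + 1
= 51

51


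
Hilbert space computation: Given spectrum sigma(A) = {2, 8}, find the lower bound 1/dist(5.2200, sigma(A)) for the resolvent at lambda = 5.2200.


dist(5.2200, {2, 8}) = min(|5.2200 - 2|, |5.2200 - 8|)
= min(3.2200, 2.7800) = 2.7800
Resolvent bound = 1/2.7800 = 0.3597

0.3597


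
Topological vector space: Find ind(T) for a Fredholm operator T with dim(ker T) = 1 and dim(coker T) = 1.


The Fredholm index is defined as ind(T) = dim(ker T) - dim(coker T)
= 1 - 1
= 0

0


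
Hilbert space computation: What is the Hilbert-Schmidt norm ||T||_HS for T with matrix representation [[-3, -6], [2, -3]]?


The Hilbert-Schmidt norm is sqrt(sum of squares of all entries).
Sum of squares = (-3)^2 + (-6)^2 + 2^2 + (-3)^2
= 9 + 36 + 4 + 9 = 58
||T||_HS = sqrt(58) = 7.6158

7.6158


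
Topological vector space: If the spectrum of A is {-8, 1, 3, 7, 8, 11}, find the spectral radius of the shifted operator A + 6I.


Spectrum of A + 6I = {-2, 7, 9, 13, 14, 17}
Spectral radius = max |lambda| over the shifted spectrum
= max(2, 7, 9, 13, 14, 17) = 17

17


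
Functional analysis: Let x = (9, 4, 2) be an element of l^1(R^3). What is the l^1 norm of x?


The l^1 norm equals the sum of absolute values of all components.
||x||_1 = 9 + 4 + 2
= 15

15.0000


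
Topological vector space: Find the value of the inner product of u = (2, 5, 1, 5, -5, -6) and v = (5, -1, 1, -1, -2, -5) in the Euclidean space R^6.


Computing the standard inner product <u, v> = sum u_i * v_i
= 2*5 + 5*-1 + 1*1 + 5*-1 + -5*-2 + -6*-5
= 10 + -5 + 1 + -5 + 10 + 30
= 41

41


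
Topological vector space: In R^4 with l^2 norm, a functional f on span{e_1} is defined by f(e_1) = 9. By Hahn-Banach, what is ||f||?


The norm of f is given by ||f|| = sup_{||x||=1} |f(x)|.
On span{e_1}, ||e_1|| = 1, so ||f|| = |f(e_1)| / ||e_1||
= |9| / 1 = 9.0000

9.0000


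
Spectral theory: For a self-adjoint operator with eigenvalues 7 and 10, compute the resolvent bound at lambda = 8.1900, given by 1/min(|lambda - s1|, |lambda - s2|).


dist(8.1900, {7, 10}) = min(|8.1900 - 7|, |8.1900 - 10|)
= min(1.1900, 1.8100) = 1.1900
Resolvent bound = 1/1.1900 = 0.8403

0.8403


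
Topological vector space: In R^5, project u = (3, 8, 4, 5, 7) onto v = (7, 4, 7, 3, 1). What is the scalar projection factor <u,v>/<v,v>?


Computing <u,v> = 3*7 + 8*4 + 4*7 + 5*3 + 7*1 = 103
Computing <v,v> = 7^2 + 4^2 + 7^2 + 3^2 + 1^2 = 124
Projection coefficient = 103/124 = 0.8306

0.8306


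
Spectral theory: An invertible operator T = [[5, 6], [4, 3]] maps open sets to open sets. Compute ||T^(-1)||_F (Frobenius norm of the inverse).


det(T) = 5*3 - 6*4 = -9
T^(-1) = (1/-9) * [[3, -6], [-4, 5]] = [[-0.3333, 0.6667], [0.4444, -0.5556]]
||T^(-1)||_F^2 = (-0.3333)^2 + 0.6667^2 + 0.4444^2 + (-0.5556)^2 = 1.0617
||T^(-1)||_F = sqrt(1.0617) = 1.0304

1.0304


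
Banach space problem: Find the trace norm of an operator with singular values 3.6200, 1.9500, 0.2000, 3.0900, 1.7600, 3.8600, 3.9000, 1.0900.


The nuclear norm is the sum of all singular values.
||T||_1 = 3.6200 + 1.9500 + 0.2000 + 3.0900 + 1.7600 + 3.8600 + 3.9000 + 1.0900
= 19.4700

19.4700


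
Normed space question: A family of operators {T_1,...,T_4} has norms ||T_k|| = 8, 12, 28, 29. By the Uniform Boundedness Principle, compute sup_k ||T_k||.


By the Uniform Boundedness Principle, the supremum of norms is finite.
sup_k ||T_k|| = max(8, 12, 28, 29) = 29

29


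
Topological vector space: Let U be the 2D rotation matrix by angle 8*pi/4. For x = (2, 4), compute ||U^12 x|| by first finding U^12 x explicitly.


U is a rotation by theta = 8*pi/4
U^12 = rotation by 12*theta = 96*pi/4 = 0*pi/4 (mod 2*pi)
cos(0*pi/4) = 1.0000, sin(0*pi/4) = 0.0000
U^12 x = (1.0000 * 2 - 0.0000 * 4, 0.0000 * 2 + 1.0000 * 4)
= (2.0000, 4.0000)
||U^12 x|| = sqrt(2.0000^2 + 4.0000^2) = sqrt(20.0000) = 4.4721

4.4721


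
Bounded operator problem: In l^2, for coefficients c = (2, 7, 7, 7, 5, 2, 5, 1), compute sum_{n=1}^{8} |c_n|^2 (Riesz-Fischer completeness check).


sum |c_n|^2 = 2^2 + 7^2 + 7^2 + 7^2 + 5^2 + 2^2 + 5^2 + 1^2
= 4 + 49 + 49 + 49 + 25 + 4 + 25 + 1
= 206

206


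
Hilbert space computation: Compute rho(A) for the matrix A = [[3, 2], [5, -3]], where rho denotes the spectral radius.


For a 2x2 matrix, eigenvalues satisfy lambda^2 - (trace)*lambda + det = 0
trace = 3 + -3 = 0
det = 3*-3 - 2*5 = -19
discriminant = 0^2 - 4*(-19) = 76
spectral radius = max |eigenvalue| = 4.3589

4.3589


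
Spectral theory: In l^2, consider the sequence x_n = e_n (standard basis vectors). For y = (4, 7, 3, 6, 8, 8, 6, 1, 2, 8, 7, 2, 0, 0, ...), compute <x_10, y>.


x_10 = e_10 is the standard basis vector with 1 in position 10.
<x_10, y> = y_10 = 8
As n -> infinity, <x_n, y> -> 0, confirming weak convergence of (x_n) to 0.

8


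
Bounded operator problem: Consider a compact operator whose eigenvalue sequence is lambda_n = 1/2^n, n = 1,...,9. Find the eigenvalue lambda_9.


The eigenvalue formula gives lambda_9 = 1/2^9
= 1/512
= 0.0020

0.0020


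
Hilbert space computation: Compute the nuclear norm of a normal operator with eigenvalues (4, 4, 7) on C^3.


For a normal operator, singular values equal |eigenvalues|.
Trace norm = sum |lambda_i| = 4 + 4 + 7
= 15

15


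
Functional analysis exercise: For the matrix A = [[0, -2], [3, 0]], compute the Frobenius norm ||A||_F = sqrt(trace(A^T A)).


||A||_F^2 = sum a_ij^2
= 0^2 + (-2)^2 + 3^2 + 0^2
= 0 + 4 + 9 + 0 = 13
||A||_F = sqrt(13) = 3.6056

3.6056


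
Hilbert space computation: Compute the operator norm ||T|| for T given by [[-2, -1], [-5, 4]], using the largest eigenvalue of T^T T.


A^T A = [[29, -18], [-18, 17]]
trace(A^T A) = 46, det(A^T A) = 169
discriminant = 46^2 - 4*169 = 1440
Largest eigenvalue of A^T A = (trace + sqrt(disc))/2 = 41.9737
||T|| = sqrt(41.9737) = 6.4787

6.4787


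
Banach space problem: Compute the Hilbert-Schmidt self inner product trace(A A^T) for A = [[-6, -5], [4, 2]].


trace(A * A^T) = sum of squares of all entries
= (-6)^2 + (-5)^2 + 4^2 + 2^2
= 36 + 25 + 16 + 4
= 81

81


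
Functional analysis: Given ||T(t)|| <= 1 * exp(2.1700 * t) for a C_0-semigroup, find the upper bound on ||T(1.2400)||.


||T(1.2400)|| <= 1 * exp(2.1700 * 1.2400)
= 1 * exp(2.6908)
= 1 * 14.7435
= 14.7435

14.7435


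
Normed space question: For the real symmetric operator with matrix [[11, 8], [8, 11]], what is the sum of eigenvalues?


For a self-adjoint (symmetric) matrix, the eigenvalues are real.
The sum of eigenvalues equals the trace of the matrix.
trace = 11 + 11 = 22

22


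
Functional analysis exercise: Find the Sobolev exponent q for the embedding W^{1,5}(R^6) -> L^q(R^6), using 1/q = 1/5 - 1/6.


Using the Sobolev embedding formula: 1/q = 1/p - k/n
1/q = 1/5 - 1/6 = 1/30
q = 1/(1/30) = 30

30.0000


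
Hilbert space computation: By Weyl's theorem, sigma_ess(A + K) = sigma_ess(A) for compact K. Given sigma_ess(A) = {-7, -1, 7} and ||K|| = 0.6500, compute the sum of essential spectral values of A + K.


By Weyl's theorem, the essential spectrum is invariant under compact perturbations.
sigma_ess(A + K) = sigma_ess(A) = {-7, -1, 7}
Sum = -7 + -1 + 7 = -1

-1


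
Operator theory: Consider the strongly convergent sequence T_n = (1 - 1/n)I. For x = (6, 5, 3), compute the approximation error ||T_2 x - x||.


T_2 x - x = (1 - 1/2)x - x = -x/2
||x|| = sqrt(70) = 8.3666
||T_2 x - x|| = ||x||/2 = 8.3666/2 = 4.1833

4.1833


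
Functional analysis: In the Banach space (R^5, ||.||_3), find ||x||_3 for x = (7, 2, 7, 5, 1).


The l^3 norm = (sum |x_i|^3)^(1/3)
Sum of 3th powers = 343 + 8 + 343 + 125 + 1 = 820
||x||_3 = (820)^(1/3) = 9.3599

9.3599


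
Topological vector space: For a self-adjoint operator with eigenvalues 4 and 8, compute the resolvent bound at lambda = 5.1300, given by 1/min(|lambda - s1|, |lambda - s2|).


dist(5.1300, {4, 8}) = min(|5.1300 - 4|, |5.1300 - 8|)
= min(1.1300, 2.8700) = 1.1300
Resolvent bound = 1/1.1300 = 0.8850

0.8850


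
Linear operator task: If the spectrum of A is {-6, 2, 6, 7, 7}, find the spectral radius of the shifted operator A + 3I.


Spectrum of A + 3I = {-3, 5, 9, 10, 10}
Spectral radius = max |lambda| over the shifted spectrum
= max(3, 5, 9, 10, 10) = 10

10


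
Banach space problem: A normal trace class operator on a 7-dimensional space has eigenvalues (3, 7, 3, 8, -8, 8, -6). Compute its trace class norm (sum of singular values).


For a normal operator, singular values equal |eigenvalues|.
Trace norm = sum |lambda_i| = 3 + 7 + 3 + 8 + 8 + 8 + 6
= 43

43


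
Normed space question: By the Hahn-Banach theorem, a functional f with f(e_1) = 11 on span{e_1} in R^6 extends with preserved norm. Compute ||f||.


The norm of f is given by ||f|| = sup_{||x||=1} |f(x)|.
On span{e_1}, ||e_1|| = 1, so ||f|| = |f(e_1)| / ||e_1||
= |11| / 1 = 11.0000

11.0000


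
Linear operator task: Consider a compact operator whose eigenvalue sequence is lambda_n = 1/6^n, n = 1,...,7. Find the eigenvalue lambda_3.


The eigenvalue formula gives lambda_3 = 1/6^3
= 1/216
= 0.0046

0.0046


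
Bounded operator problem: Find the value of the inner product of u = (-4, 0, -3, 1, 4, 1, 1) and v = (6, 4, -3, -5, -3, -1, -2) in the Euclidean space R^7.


Computing the standard inner product <u, v> = sum u_i * v_i
= -4*6 + 0*4 + -3*-3 + 1*-5 + 4*-3 + 1*-1 + 1*-2
= -24 + 0 + 9 + -5 + -12 + -1 + -2
= -35

-35


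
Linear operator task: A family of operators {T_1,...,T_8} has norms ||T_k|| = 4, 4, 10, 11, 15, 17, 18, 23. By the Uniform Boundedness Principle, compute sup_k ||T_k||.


By the Uniform Boundedness Principle, the supremum of norms is finite.
sup_k ||T_k|| = max(4, 4, 10, 11, 15, 17, 18, 23) = 23

23


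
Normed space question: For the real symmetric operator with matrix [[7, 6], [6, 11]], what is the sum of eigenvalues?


For a self-adjoint (symmetric) matrix, the eigenvalues are real.
The sum of eigenvalues equals the trace of the matrix.
trace = 7 + 11 = 18

18


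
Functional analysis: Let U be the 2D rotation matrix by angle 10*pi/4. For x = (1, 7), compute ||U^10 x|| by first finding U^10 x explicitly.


U is a rotation by theta = 10*pi/4
U^10 = rotation by 10*theta = 100*pi/4 = 4*pi/4 (mod 2*pi)
cos(4*pi/4) = -1.0000, sin(4*pi/4) = 0.0000
U^10 x = (-1.0000 * 1 - 0.0000 * 7, 0.0000 * 1 + -1.0000 * 7)
= (-1.0000, -7.0000)
||U^10 x|| = sqrt((-1.0000)^2 + (-7.0000)^2) = sqrt(50.0000) = 7.0711

7.0711


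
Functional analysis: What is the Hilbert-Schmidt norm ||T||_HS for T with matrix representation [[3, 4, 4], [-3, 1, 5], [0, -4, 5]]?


The Hilbert-Schmidt norm is sqrt(sum of squares of all entries).
Sum of squares = 3^2 + 4^2 + 4^2 + (-3)^2 + 1^2 + 5^2 + 0^2 + (-4)^2 + 5^2
= 9 + 16 + 16 + 9 + 1 + 25 + 0 + 16 + 25 = 117
||T||_HS = sqrt(117) = 10.8167

10.8167


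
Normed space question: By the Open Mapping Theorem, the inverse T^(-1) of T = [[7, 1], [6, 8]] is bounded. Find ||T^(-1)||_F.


det(T) = 7*8 - 1*6 = 50
T^(-1) = (1/50) * [[8, -1], [-6, 7]] = [[0.1600, -0.0200], [-0.1200, 0.1400]]
||T^(-1)||_F^2 = 0.1600^2 + (-0.0200)^2 + (-0.1200)^2 + 0.1400^2 = 0.0600
||T^(-1)||_F = sqrt(0.0600) = 0.2449

0.2449


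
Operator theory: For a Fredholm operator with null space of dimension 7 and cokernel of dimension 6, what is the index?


The Fredholm index is defined as ind(T) = dim(ker T) - dim(coker T)
= 7 - 6
= 1

1


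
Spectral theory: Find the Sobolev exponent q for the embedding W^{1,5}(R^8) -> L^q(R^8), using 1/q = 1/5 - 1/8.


Using the Sobolev embedding formula: 1/q = 1/p - k/n
1/q = 1/5 - 1/8 = 3/40
q = 1/(3/40) = 40/3 = 13.3333

13.3333


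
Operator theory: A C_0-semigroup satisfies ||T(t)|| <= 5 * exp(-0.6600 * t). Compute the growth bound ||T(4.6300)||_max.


||T(4.6300)|| <= 5 * exp(-0.6600 * 4.6300)
= 5 * exp(-3.0558)
= 5 * 0.0471
= 0.2354

0.2354


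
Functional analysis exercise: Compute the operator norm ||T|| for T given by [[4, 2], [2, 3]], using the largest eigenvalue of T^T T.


A^T A = [[20, 14], [14, 13]]
trace(A^T A) = 33, det(A^T A) = 64
discriminant = 33^2 - 4*64 = 833
Largest eigenvalue of A^T A = (trace + sqrt(disc))/2 = 30.9309
||T|| = sqrt(30.9309) = 5.5616

5.5616


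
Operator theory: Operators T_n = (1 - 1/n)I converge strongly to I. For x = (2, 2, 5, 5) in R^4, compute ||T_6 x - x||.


T_6 x - x = (1 - 1/6)x - x = -x/6
||x|| = sqrt(58) = 7.6158
||T_6 x - x|| = ||x||/6 = 7.6158/6 = 1.2693

1.2693


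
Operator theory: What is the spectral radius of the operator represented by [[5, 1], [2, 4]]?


For a 2x2 matrix, eigenvalues satisfy lambda^2 - (trace)*lambda + det = 0
trace = 5 + 4 = 9
det = 5*4 - 1*2 = 18
discriminant = 9^2 - 4*(18) = 9
spectral radius = max |eigenvalue| = 6.0000

6.0000


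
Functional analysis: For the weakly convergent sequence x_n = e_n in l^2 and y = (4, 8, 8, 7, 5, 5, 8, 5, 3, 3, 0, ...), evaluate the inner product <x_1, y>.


x_1 = e_1 is the standard basis vector with 1 in position 1.
<x_1, y> = y_1 = 4
As n -> infinity, <x_n, y> -> 0, confirming weak convergence of (x_n) to 0.

4


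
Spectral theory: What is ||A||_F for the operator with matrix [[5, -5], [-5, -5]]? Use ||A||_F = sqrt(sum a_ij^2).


||A||_F^2 = sum a_ij^2
= 5^2 + (-5)^2 + (-5)^2 + (-5)^2
= 25 + 25 + 25 + 25 = 100
||A||_F = sqrt(100) = 10.0000

10.0000


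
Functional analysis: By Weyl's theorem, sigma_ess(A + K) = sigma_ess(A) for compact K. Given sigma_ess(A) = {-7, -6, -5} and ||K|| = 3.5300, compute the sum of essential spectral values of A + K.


By Weyl's theorem, the essential spectrum is invariant under compact perturbations.
sigma_ess(A + K) = sigma_ess(A) = {-7, -6, -5}
Sum = -7 + -6 + -5 = -18

-18


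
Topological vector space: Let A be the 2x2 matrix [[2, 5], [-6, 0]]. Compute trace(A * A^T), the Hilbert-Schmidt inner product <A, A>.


trace(A * A^T) = sum of squares of all entries
= 2^2 + 5^2 + (-6)^2 + 0^2
= 4 + 25 + 36 + 0
= 65

65
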